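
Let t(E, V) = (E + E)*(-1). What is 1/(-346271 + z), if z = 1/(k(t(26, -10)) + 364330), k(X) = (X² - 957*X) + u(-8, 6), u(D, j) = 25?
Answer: -416823/144333717032 ≈ -2.8879e-6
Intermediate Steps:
t(E, V) = -2*E (t(E, V) = (2*E)*(-1) = -2*E)
k(X) = 25 + X² - 957*X (k(X) = (X² - 957*X) + 25 = 25 + X² - 957*X)
z = 1/416823 (z = 1/((25 + (-2*26)² - (-1914)*26) + 364330) = 1/((25 + (-52)² - 957*(-52)) + 364330) = 1/((25 + 2704 + 49764) + 364330) = 1/(52493 + 364330) = 1/416823 ≈ 2.3991e-6)
1/(-346271 + z) = 1/(-346271 + 1/416823) = 1/(-144333717032/416823) = -416823/144333717032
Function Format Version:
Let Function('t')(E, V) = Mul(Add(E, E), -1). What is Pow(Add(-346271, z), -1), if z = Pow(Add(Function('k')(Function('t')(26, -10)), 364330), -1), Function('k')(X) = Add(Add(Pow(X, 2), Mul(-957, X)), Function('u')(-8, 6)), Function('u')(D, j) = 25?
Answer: Rational(-416823, 144333717032) ≈ -2.8879e-6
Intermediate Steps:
Function('t')(E, V) = Mul(-2, E) (Function('t')(E, V) = Mul(Mul(2, E), -1) = Mul(-2, E))
Function('k')(X) = Add(25, Pow(X, 2), Mul(-957, X)) (Function('k')(X) = Add(Add(Pow(X, 2), Mul(-957, X)), 25) = Add(25, Pow(X, 2), Mul(-957, X)))
z = Rational(1, 416823) (z = Pow(Add(Add(25, Pow(Mul(-2, 26), 2), Mul(-957, Mul(-2, 26))), 364330), -1) = Pow(Add(Add(25, Pow(-52, 2), Mul(-957, -52)), 364330), -1) = Pow(Add(Add(25, 2704, 49764), 364330), -1) = Pow(Add(52493, 364330), -1) = Pow(416823, -1) = Rational(1, 416823) ≈ 2.3991e-6)
Pow(Add(-346271, z), -1) = Pow(Add(-346271, Rational(1, 416823)), -1) = Pow(Rational(-144333717032, 416823), -1) = Rational(-416823, 144333717032)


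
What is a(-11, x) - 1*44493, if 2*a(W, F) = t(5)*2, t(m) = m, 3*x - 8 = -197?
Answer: -44488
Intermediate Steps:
x = -63 (x = 8/3 + (1/3)*(-197) = 8/3 - 197/3 = -63)
a(W, F) = 5 (a(W, F) = (5*2)/2 = (1/2)*10 = 5)
a(-11, x) - 1*44493 = 5 - 1*44493 = 5 - 44493 = -44488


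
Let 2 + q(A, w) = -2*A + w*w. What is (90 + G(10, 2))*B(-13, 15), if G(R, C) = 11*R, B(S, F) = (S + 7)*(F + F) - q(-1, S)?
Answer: -69800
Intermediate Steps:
q(A, w) = -2 + w**2 - 2*A (q(A, w) = -2 + (-2*A + w*w) = -2 + (-2*A + w**2) = -2 + (w**2 - 2*A) = -2 + w**2 - 2*A)
B(S, F) = -S**2 + 2*F*(7 + S) (B(S, F) = (S + 7)*(F + F) - (-2 + S**2 - 2*(-1)) = (7 + S)*(2*F) - (-2 + S**2 + 2) = 2*F*(7 + S) - S**2 = -S**2 + 2*F*(7 + S))
(90 + G(10, 2))*B(-13, 15) = (90 + 11*10)*(-1*(-13)**2 + 14*15 + 2*15*(-13)) = (90 + 110)*(-1*169 + 210 - 390) = 200*(-169 + 210 - 390) = 200*(-349) = -69800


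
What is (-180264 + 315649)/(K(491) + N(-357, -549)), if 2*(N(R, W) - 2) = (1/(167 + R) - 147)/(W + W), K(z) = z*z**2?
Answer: 56488037400/49389021354451 ≈ 0.0011437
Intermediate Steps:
K(z) = z**3
N(R, W) = 2 + (-147 + 1/(167 + R))/(4*W) (N(R, W) = 2 + ((1/(167 + R) - 147)/(W + W))/2 = 2 + ((-147 + 1/(167 + R))/((2*W)))/2 = 2 + ((-147 + 1/(167 + R))*(1/(2*W)))/2 = 2 + ((-147 + 1/(167 + R))/(2*W))/2 = 2 + (-147 + 1/(167 + R))/(4*W))
(-180264 + 315649)/(K(491) + N(-357, -549)) = (-180264 + 315649)/(491**3 + (1/4)*(-24548 - 147*(-357) + 1336*(-549) + 8*(-357)*(-549))/(-549*(167 - 357))) = 135385/(118370771 + (1/4)*(-1/549)*(-24548 + 52479 - 733464 + 1567944)/(-190)) = 135385/(118370771 + (1/4)*(-1/549)*(-1/190)*862411) = 135385/(118370771 + 862411/417240) = 135385/(49389021354451/417240) = 135385*(417240/49389021354451) = 56488037400/49389021354451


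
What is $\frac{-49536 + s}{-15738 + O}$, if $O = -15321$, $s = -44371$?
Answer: $\frac{93907}{31059} \approx 3.0235$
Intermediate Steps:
$\frac{-49536 + s}{-15738 + O} = \frac{-49536 - 44371}{-15738 - 15321} = - \frac{93907}{-31059} = \left(-93907\right) \left(- \frac{1}{31059}\right) = \frac{93907}{31059}$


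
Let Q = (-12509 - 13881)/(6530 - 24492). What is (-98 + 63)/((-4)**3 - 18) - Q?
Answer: -109665/105206 ≈ -1.0424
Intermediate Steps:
Q = 1885/1283 (Q = -26390/(-17962) = -26390*(-1/17962) = 1885/1283 ≈ 1.4692)
(-98 + 63)/((-4)**3 - 18) - Q = (-98 + 63)/((-4)**3 - 18) - 1*1885/1283 = -35/(-64 - 18) - 1885/1283 = -35/(-82) - 1885/1283 = -1/82*(-35) - 1885/1283 = 35/82 - 1885/1283 = -109665/105206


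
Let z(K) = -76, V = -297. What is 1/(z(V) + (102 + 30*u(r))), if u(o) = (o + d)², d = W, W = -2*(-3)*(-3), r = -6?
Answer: 1/17306 ≈ 5.7783e-5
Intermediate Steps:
W = -18 (W = 6*(-3) = -18)
d = -18
u(o) = (-18 + o)² (u(o) = (o - 18)² = (-18 + o)²)
1/(z(V) + (102 + 30*u(r))) = 1/(-76 + (102 + 30*(-18 - 6)²)) = 1/(-76 + (102 + 30*(-24)²)) = 1/(-76 + (102 + 30*576)) = 1/(-76 + (102 + 17280)) = 1/(-76 + 17382) = 1/17306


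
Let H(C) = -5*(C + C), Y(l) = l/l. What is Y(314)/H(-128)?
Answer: 1/1280 ≈ 0.00078125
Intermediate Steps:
Y(l) = 1
H(C) = -10*C
Y(314)/H(-128) = 1/(-10*(-128)) = 1/1280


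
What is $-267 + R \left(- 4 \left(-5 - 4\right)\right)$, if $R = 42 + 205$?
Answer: $8625$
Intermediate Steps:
$R = 247$
$-267 + R \left(- 4 \left(-5 - 4\right)\right) = -267 + 247 \left(- 4 \left(-5 - 4\right)\right) = -267 + 247 \left(\left(-4\right) \left(-9\right)\right) = -267 + 247 \cdot 36 = -267 + 8892 = 8625$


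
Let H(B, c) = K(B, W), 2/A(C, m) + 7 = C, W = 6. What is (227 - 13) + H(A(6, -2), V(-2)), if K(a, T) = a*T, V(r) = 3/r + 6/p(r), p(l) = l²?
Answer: 202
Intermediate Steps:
A(C, m) = 2/(-7 + C)
V(r) = 3/r + 6/r² (V(r) = 3/r + 6/(r²) = 3/r + 6/r²)
K(a, T) = T*a
H(B, c) = 6*B
(227 - 13) + H(A(6, -2), V(-2)) = (227 - 13) + 6*(2/(-7 + 6)) = 214 + 6*(2/(-1)) = 214 + 6*(2*(-1)) = 214 + 6*(-2) = 214 - 12 = 202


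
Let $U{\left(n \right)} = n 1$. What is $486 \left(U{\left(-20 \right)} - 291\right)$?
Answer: $-151146$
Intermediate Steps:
$U{\left(n \right)} = n$
$486 \left(U{\left(-20 \right)} - 291\right) = 486 \left(-20 - 291\right) = 486 \left(-311\right) = -151146$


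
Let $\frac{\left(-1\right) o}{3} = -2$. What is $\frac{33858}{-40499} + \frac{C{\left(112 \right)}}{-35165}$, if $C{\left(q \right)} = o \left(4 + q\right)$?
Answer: $- \frac{1218803874}{1424147335} \approx -0.85581$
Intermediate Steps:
$o = 6$ ($o = \left(-3\right) \left(-2\right) = 6$)
$C{\left(q \right)} = 24 + 6 q$ ($C{\left(q \right)} = 6 \left(4 + q\right) = 24 + 6 q$)
$\frac{33858}{-40499} + \frac{C{\left(112 \right)}}{-35165} = \frac{33858}{-40499} + \frac{24 + 6 \cdot 112}{-35165} = 33858 \left(- \frac{1}{40499}\right) + \left(24 + 672\right) \left(- \frac{1}{35165}\right) = - \frac{33858}{40499} + 696 \left(- \frac{1}{35165}\right) = - \frac{33858}{40499} - \frac{696}{35165} = - \frac{1218803874}{1424147335}$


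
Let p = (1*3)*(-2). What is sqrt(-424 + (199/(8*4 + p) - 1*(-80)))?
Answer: I*sqrt(227370)/26 ≈ 18.34*I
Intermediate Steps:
p = -6 (p = 3*(-2) = -6)
sqrt(-424 + (199/(8*4 + p) - 1*(-80))) = sqrt(-424 + (199/(8*4 - 6) - 1*(-80))) = sqrt(-424 + (199/(32 - 6) + 80)) = sqrt(-424 + (199/26 + 80)) = sqrt(-424 + 2279/26) = sqrt(-8745/26) = I*sqrt(227370)/26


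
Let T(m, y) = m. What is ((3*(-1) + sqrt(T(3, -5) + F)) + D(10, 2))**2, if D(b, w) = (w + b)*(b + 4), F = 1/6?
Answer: (990 + sqrt(114))**2/36 ≈ 27815.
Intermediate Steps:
F = 1/6 ≈ 0.16667
D(b, w) = (4 + b)*(b + w) (D(b, w) = (b + w)*(4 + b) = (4 + b)*(b + w))
((3*(-1) + sqrt(T(3, -5) + F)) + D(10, 2))**2 = ((3*(-1) + sqrt(3 + 1/6)) + (10**2 + 4*10 + 4*2 + 10*2))**2 = ((-3 + sqrt(19/6)) + (100 + 40 + 8 + 20))**2 = ((-3 + sqrt(114)/6) + 168)**2 = (165 + sqrt(114)/6)**2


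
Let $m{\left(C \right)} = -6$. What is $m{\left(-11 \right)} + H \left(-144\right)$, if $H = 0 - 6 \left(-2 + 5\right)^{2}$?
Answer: $7770$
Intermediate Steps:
$H = -54$ ($H = 0 - 6 \cdot 3^{2} = 0 - 54 = -54$)
$m{\left(-11 \right)} + H \left(-144\right) = -6 - -7776 = -6 + 7776 = 7770$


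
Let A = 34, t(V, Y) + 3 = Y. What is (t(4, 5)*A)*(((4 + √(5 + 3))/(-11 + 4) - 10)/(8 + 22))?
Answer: -2516/105 - 68*√2/105 ≈ -24.878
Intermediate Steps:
t(V, Y) = -3 + Y
(t(4, 5)*A)*(((4 + √(5 + 3))/(-11 + 4) - 10)/(8 + 22)) = ((-3 + 5)*34)*(((4 + √(5 + 3))/(-11 + 4) - 10)/(8 + 22)) = (2*34)*(((4 + √8)/(-7) - 10)/30) = 68*(((4 + 2*√2)*(-⅐) - 10)*(1/30)) = 68*(((-4/7 - 2*√2/7) - 10)*(1/30)) = 68*((-74/7 - 2*√2/7)*(1/30)) = 68*(-37/105 - √2/105) = -2516/105 - 68*√2/105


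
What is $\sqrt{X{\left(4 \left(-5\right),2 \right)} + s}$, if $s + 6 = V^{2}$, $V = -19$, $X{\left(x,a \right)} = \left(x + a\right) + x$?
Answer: $\sqrt{317} \approx 17.805$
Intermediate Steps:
$X{\left(x,a \right)} = a + 2 x$ ($X{\left(x,a \right)} = \left(a + x\right) + x = a + 2 x$)
$s = 355$ ($s = -6 + \left(-19\right)^{2} = -6 + 361 = 355$)
$\sqrt{X{\left(4 \left(-5\right),2 \right)} + s} = \sqrt{\left(2 + 2 \cdot 4 \left(-5\right)\right) + 355} = \sqrt{\left(2 + 2 \left(-20\right)\right) + 355} = \sqrt{\left(2 - 40\right) + 355} = \sqrt{-38 + 355} = \sqrt{317}$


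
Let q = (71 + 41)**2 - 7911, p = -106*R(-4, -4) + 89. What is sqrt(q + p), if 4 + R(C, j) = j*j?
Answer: 5*sqrt(138) ≈ 58.737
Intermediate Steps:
R(C, j) = -4 + j**2 (R(C, j) = -4 + j*j = -4 + j**2)
p = -1183 (p = -106*(-4 + (-4)**2) + 89 = -106*(-4 + 16) + 89 = -106*12 + 89 = -1272 + 89 = -1183)
q = 4633 (q = 112**2 - 7911 = 12544 - 7911 = 4633)
sqrt(q + p) = sqrt(4633 - 1183) = sqrt(3450) = 5*sqrt(138)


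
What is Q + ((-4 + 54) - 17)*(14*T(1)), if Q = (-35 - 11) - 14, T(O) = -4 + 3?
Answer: -522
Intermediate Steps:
T(O) = -1
Q = -60 (Q = -46 - 14 = -60)
Q + ((-4 + 54) - 17)*(14*T(1)) = -60 + ((-4 + 54) - 17)*(14*(-1)) = -60 + (50 - 17)*(-14) = -60 + 33*(-14) = -60 - 462 = -522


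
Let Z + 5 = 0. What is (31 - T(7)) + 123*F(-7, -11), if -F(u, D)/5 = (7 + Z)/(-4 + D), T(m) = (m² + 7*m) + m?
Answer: 8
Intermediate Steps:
Z = -5 (Z = -5 + 0 = -5)
T(m) = m² + 8*m
F(u, D) = -10/(-4 + D) (F(u, D) = -5*(7 - 5)/(-4 + D) = -10/(-4 + D))
(31 - T(7)) + 123*F(-7, -11) = (31 - 7*(8 + 7)) + 123*(-10/(-4 - 11)) = (31 - 7*15) + 123*(-10/(-15)) = (31 - 1*105) + 123*(-10*(-1/15)) = (31 - 105) + 123*(⅔) = -74 + 82 = 8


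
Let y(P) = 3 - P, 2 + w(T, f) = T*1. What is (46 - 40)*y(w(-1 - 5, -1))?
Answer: 66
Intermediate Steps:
w(T, f) = -2 + T (w(T, f) = -2 + T*1 = -2 + T)
(46 - 40)*y(w(-1 - 5, -1)) = (46 - 40)*(3 - (-2 + (-1 - 5))) = 6*(3 - (-2 - 6)) = 6*(3 - 1*(-8)) = 6*(3 + 8) = 6*11 = 66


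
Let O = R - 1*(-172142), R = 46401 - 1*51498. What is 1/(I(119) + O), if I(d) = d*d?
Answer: 1/181206 ≈ 5.5186e-6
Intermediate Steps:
R = -5097 (R = 46401 - 51498 = -5097)
I(d) = d²
O = 167045 (O = -5097 - 1*(-172142) = -5097 + 172142 = 167045)
1/(I(119) + O) = 1/(119² + 167045) = 1/(14161 + 167045) = 1/181206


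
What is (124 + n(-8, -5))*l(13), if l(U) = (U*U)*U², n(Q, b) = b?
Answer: 3398759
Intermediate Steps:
l(U) = U⁴ (l(U) = U²*U² = U⁴)
(124 + n(-8, -5))*l(13) = (124 - 5)*13⁴ = 119*28561 = 3398759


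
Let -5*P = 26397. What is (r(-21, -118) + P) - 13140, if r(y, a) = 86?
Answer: -91667/5 ≈ -18333.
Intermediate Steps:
P = -26397/5 (P = -1/5*26397 = -26397/5 ≈ -5279.4)
(r(-21, -118) + P) - 13140 = (86 - 26397/5) - 13140 = -25967/5 - 13140 = -91667/5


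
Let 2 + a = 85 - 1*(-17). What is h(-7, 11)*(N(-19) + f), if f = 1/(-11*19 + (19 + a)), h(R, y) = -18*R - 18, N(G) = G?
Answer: -10266/5 ≈ -2053.2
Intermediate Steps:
a = 100 (a = -2 + (85 - 1*(-17)) = -2 + (85 + 17) = -2 + 102 = 100)
h(R, y) = -18 - 18*R
f = -1/90 (f = 1/(-11*19 + (19 + 100)) = 1/(-209 + 119) = 1/(-90) = -1/90 ≈ -0.011111)
h(-7, 11)*(N(-19) + f) = (-18 - 18*(-7))*(-19 - 1/90) = (-18 + 126)*(-1711/90) = 108*(-1711/90) = -10266/5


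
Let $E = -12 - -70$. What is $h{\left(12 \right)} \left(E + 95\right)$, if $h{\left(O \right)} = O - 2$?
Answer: $1530$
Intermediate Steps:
$h{\left(O \right)} = -2 + O$ ($h{\left(O \right)} = O - 2 = -2 + O$)
$E = 58$ ($E = -12 + 70 = 58$)
$h{\left(12 \right)} \left(E + 95\right) = \left(-2 + 12\right) \left(58 + 95\right) = 10 \cdot 153 = 1530$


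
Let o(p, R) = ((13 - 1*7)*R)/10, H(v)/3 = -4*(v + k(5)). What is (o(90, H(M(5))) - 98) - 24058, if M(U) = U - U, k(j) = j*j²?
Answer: -25056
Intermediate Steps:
k(j) = j³
M(U) = 0
H(v) = -1500 - 12*v (H(v) = 3*(-4*(v + 5³)) = 3*(-4*(v + 125)) = 3*(-4*(125 + v)) = 3*(-500 - 4*v) = -1500 - 12*v)
o(p, R) = 3*R/5 (o(p, R) = ((13 - 7)*R)*(⅒) = (6*R)*(⅒) = 3*R/5)
(o(90, H(M(5))) - 98) - 24058 = (3*(-1500 - 12*0)/5 - 98) - 24058 = (3*(-1500 + 0)/5 - 98) - 24058 = ((⅗)*(-1500) - 98) - 24058 = (-900 - 98) - 24058 = -998 - 24058 = -25056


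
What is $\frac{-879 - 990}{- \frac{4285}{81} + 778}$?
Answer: $- \frac{151389}{58733} \approx -2.5776$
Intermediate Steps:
$\frac{-879 - 990}{- \frac{4285}{81} + 778} = - \frac{1869}{\left(-4285\right) \frac{1}{81} + 778} = - \frac{1869}{- \frac{4285}{81} + 778} = - \frac{1869}{\frac{58733}{81}} = \left(-1869\right) \frac{81}{58733} = - \frac{151389}{58733}$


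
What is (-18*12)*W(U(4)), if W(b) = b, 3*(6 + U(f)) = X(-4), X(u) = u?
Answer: 1584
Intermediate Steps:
U(f) = -22/3 (U(f) = -6 + (⅓)*(-4) = -6 - 4/3 = -22/3)
(-18*12)*W(U(4)) = -18*12*(-22/3) = -216*(-22/3) = 1584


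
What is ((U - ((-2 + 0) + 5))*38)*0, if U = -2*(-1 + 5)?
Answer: 0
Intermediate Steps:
U = -8 (U = -2*4 = -8)
((U - ((-2 + 0) + 5))*38)*0 = ((-8 - ((-2 + 0) + 5))*38)*0 = ((-8 - (-2 + 5))*38)*0 = ((-8 - 1*3)*38)*0 = ((-8 - 3)*38)*0 = -11*38*0 = -418*0 = 0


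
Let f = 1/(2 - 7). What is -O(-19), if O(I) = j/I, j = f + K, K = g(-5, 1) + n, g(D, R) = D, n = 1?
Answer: -21/95 ≈ -0.22105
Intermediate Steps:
f = -⅕ (f = 1/(-5) = -⅕ ≈ -0.20000)
K = -4 (K = -5 + 1 = -4)
j = -21/5 (j = -⅕ - 4 = -21/5 ≈ -4.2000)
O(I) = -21/(5*I)
-O(-19) = -(-21)/(5*(-19)) = -(-21)*(-1)/(5*19) = -1*21/95 = -21/95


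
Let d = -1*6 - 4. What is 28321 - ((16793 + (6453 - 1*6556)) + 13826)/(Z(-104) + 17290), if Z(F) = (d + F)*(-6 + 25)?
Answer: 107074072/3781 ≈ 28319.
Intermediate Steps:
d = -10 (d = -6 - 4 = -10)
Z(F) = -190 + 19*F (Z(F) = (-10 + F)*(-6 + 25) = (-10 + F)*19 = -190 + 19*F)
28321 - ((16793 + (6453 - 1*6556)) + 13826)/(Z(-104) + 17290) = 28321 - ((16793 + (6453 - 1*6556)) + 13826)/((-190 + 19*(-104)) + 17290) = 28321 - ((16793 + (6453 - 6556)) + 13826)/((-190 - 1976) + 17290) = 28321 - ((16793 - 103) + 13826)/(-2166 + 17290) = 28321 - (16690 + 13826)/15124 = 28321 - 30516/15124 = 28321 - 1*7629/3781 = 28321 - 7629/3781 = 107074072/3781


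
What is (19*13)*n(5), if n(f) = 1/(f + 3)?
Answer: 247/8 ≈ 30.875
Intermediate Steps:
n(f) = 1/(3 + f)
(19*13)*n(5) = (19*13)/(3 + 5) = 247/8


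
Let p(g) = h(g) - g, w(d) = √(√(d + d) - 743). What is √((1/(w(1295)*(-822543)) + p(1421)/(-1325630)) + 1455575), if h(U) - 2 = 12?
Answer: √(1445450616380816700*I + 1730599036440427870591666954590*√(743 - √2590))/(1090387677090*(743 - √2590)^(¼)) ≈ 1206.5 + 1.9152e-11*I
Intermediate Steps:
h(U) = 14 (h(U) = 2 + 12 = 14)
w(d) = √(-743 + √2*√d) (w(d) = √(√(2*d) - 743) = √(√2*√d - 743) = √(-743 + √2*√d))
p(g) = 14 - g
√((1/(w(1295)*(-822543)) + p(1421)/(-1325630)) + 1455575) = √((1/(√(-743 + √2*√1295)*(-822543)) + (14 - 1*1421)/(-1325630)) + 1455575) = √((-1/822543/√(-743 + √2590) + (14 - 1421)*(-1/1325630)) + 1455575) = √((-1/822543/√(-743 + √2590) - 1407*(-1/1325630)) + 1455575) = √((-1/(822543*√(-743 + √2590)) + 1407/1325630) + 1455575) = √((1407/1325630 - 1/(822543*√(-743 + √2590))) + 1455575) = √(1929553888657/1325630 - 1/(822543*√(-743 + √2590)))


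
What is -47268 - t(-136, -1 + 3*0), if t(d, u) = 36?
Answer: -47304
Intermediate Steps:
-47268 - t(-136, -1 + 3*0) = -47268 - 1*36 = -47268 - 36 = -47304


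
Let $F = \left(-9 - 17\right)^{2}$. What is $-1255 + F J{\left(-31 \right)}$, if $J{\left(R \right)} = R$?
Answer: $-22211$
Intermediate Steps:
$F = 676$ ($F = \left(-26\right)^{2} = 676$)
$-1255 + F J{\left(-31 \right)} = -1255 + 676 \left(-31\right) = -1255 - 20956 = -22211$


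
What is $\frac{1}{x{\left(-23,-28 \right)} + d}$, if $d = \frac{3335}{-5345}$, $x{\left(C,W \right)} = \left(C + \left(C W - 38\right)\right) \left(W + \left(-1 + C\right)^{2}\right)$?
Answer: $\frac{1069}{341527729} \approx 3.1301 \cdot 10^{-6}$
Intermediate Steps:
$x{\left(C,W \right)} = \left(W + \left(-1 + C\right)^{2}\right) \left(-38 + C + C W\right)$ ($x{\left(C,W \right)} = \left(C + \left(-38 + C W\right)\right) \left(W + \left(-1 + C\right)^{2}\right) = \left(-38 + C + C W\right) \left(W + \left(-1 + C\right)^{2}\right) = \left(W + \left(-1 + C\right)^{2}\right) \left(-38 + C + C W\right)$)
$d = - \frac{667}{1069}$ ($d = 3335 \left(- \frac{1}{5345}\right) = - \frac{667}{1069} \approx -0.62395$)
$\frac{1}{x{\left(-23,-28 \right)} + d} = \frac{1}{\left(\left(-38\right) \left(-28\right) - 38 \left(-1 - 23\right)^{2} - -644 - 23 \left(-28\right)^{2} - 23 \left(-1 - 23\right)^{2} - - 644 \left(-1 - 23\right)^{2}\right) - \frac{667}{1069}} = \frac{1}{\left(1064 - 38 \left(-24\right)^{2} + 644 - 18032 - 23 \left(-24\right)^{2} - - 644 \left(-24\right)^{2}\right) - \frac{667}{1069}} = \frac{1}{\left(1064 - 21888 + 644 - 18032 - 13248 - \left(-644\right) 576\right) - \frac{667}{1069}} = \frac{1}{\left(1064 - 21888 + 644 - 18032 - 13248 + 370944\right) - \frac{667}{1069}} = \frac{1}{319484 - \frac{667}{1069}} = \frac{1}{\frac{341527729}{1069}} = \frac{1069}{341527729}$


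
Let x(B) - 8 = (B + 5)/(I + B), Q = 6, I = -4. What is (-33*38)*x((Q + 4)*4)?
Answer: -23199/2 ≈ -11600.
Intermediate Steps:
x(B) = 8 + (5 + B)/(-4 + B) (x(B) = 8 + (B + 5)/(-4 + B) = 8 + (5 + B)/(-4 + B))
(-33*38)*x((Q + 4)*4) = (-33*38)*(9*(-3 + (6 + 4)*4)/(-4 + (6 + 4)*4)) = -11286*(-3 + 10*4)/(-4 + 10*4) = -11286*(-3 + 40)/(-4 + 40) = -11286*37/36 = -1254*37/4 = -23199/2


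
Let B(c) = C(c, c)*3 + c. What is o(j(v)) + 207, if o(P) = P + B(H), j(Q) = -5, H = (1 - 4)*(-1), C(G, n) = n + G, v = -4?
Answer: 223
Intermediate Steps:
C(G, n) = G + n
H = 3 (H = -3*(-1) = 3)
B(c) = 7*c (B(c) = (c + c)*3 + c = (2*c)*3 + c = 6*c + c = 7*c)
o(P) = 21 + P (o(P) = P + 7*3 = P + 21 = 21 + P)
o(j(v)) + 207 = (21 - 5) + 207 = 16 + 207 = 223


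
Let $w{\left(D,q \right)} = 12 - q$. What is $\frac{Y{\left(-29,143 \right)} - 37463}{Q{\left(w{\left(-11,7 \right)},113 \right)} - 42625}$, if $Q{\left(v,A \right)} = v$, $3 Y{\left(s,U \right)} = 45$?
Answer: $\frac{9362}{10655} \approx 0.87865$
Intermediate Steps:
$Y{\left(s,U \right)} = 15$ ($Y{\left(s,U \right)} = \frac{1}{3} \cdot 45 = 15$)
$\frac{Y{\left(-29,143 \right)} - 37463}{Q{\left(w{\left(-11,7 \right)},113 \right)} - 42625} = \frac{15 - 37463}{\left(12 - 7\right) - 42625} = - \frac{37448}{\left(12 - 7\right) - 42625} = - \frac{37448}{5 - 42625} = - \frac{37448}{-42620} = \left(-37448\right) \left(- \frac{1}{42620}\right) = \frac{9362}{10655}$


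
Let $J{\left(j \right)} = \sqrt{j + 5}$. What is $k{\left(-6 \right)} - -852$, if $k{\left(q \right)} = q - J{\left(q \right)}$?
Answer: $846 - i \approx 846.0 - 1.0 i$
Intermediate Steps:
$J{\left(j \right)} = \sqrt{5 + j}$
$k{\left(q \right)} = q - \sqrt{5 + q}$
$k{\left(-6 \right)} - -852 = \left(-6 - \sqrt{5 - 6}\right) - -852 = \left(-6 - \sqrt{-1}\right) + 852 = \left(-6 - i\right) + 852 = 846 - i$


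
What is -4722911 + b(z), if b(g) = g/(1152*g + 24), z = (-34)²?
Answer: -1572417650585/332934 ≈ -4.7229e+6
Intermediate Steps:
z = 1156
b(g) = g/(24 + 1152*g)
-4722911 + b(z) = -4722911 + (1/24)*1156/(1 + 48*1156) = -4722911 + (1/24)*1156/(1 + 55488) = -4722911 + (1/24)*1156/55489 = -4722911 + (1/24)*1156*(1/55489) = -4722911 + 289/332934 = -1572417650585/332934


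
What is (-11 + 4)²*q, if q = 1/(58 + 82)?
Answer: 7/20 ≈ 0.35000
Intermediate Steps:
q = 1/140 ≈ 0.0071429
(-11 + 4)²*q = (-11 + 4)²*(1/140) = (-7)²*(1/140) = 49*(1/140) = 7/20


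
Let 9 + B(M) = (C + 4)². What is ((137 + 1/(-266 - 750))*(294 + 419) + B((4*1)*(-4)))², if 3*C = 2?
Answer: 797994693104307169/83612736 ≈ 9.5439e+9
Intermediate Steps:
C = ⅔ (C = (⅓)*2 = ⅔ ≈ 0.66667)
B(M) = 115/9 (B(M) = -9 + (⅔ + 4)² = -9 + (14/3)² = -9 + 196/9 = 115/9)
((137 + 1/(-266 - 750))*(294 + 419) + B((4*1)*(-4)))² = ((137 + 1/(-266 - 750))*(294 + 419) + 115/9)² = ((137 + 1/(-1016))*713 + 115/9)² = ((137 - 1/1016)*713 + 115/9)² = ((139191/1016)*713 + 115/9)² = (99243183/1016 + 115/9)² = (893305487/9144)² = 797994693104307169/83612736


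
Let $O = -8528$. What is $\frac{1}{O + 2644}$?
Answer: $- \frac{1}{5884} \approx -0.00016995$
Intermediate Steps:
$\frac{1}{O + 2644} = \frac{1}{-8528 + 2644} = \frac{1}{-5884} = - \frac{1}{5884}$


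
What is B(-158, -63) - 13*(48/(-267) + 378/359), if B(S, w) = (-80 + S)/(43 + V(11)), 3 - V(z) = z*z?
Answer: -19596212/2396325 ≈ -8.1776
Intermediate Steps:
V(z) = 3 - z**2 (V(z) = 3 - z*z = 3 - z**2)
B(S, w) = 16/15 - S/75 (B(S, w) = (-80 + S)/(43 + (3 - 1*11**2)) = (-80 + S)/(43 + (3 - 1*121)) = (-80 + S)/(43 + (3 - 121)) = (-80 + S)/(43 - 118) = (-80 + S)/(-75) = (-80 + S)*(-1/75) = 16/15 - S/75)
B(-158, -63) - 13*(48/(-267) + 378/359) = (16/15 - 1/75*(-158)) - 13*(48/(-267) + 378/359) = (16/15 + 158/75) - 13*(48*(-1/267) + 378*(1/359)) = 238/75 - 13*(-16/89 + 378/359) = 238/75 - 13*27898/31951 = 238/75 - 1*362674/31951 = 238/75 - 362674/31951 = -19596212/2396325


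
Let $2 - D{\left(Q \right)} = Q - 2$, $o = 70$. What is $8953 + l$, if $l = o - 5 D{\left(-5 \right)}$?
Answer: $8978$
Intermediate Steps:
$D{\left(Q \right)} = 4 - Q$ ($D{\left(Q \right)} = 2 - \left(Q - 2\right) = 2 - \left(-2 + Q\right) = 4 - Q$)
$l = 25$ ($l = 70 - 5 \left(4 - -5\right) = 70 - 5 \left(4 + 5\right) = 70 - 45 = 25$)
$8953 + l = 8953 + 25 = 8978$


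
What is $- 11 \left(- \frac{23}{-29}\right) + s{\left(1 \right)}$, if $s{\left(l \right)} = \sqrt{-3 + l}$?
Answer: $- \frac{253}{29} + i \sqrt{2} \approx -8.7241 + 1.4142 i$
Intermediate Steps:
$- 11 \left(- \frac{23}{-29}\right) + s{\left(1 \right)} = - 11 \left(- \frac{23}{-29}\right) + \sqrt{-3 + 1} = - 11 \left(\left(-23\right) \left(- \frac{1}{29}\right)\right) + \sqrt{-2} = \left(-11\right) \frac{23}{29} + i \sqrt{2} = - \frac{253}{29} + i \sqrt{2}$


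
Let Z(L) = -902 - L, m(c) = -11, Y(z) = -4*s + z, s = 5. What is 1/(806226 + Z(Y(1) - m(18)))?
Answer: 1/805332 ≈ 1.2417e-6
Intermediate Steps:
Y(z) = -20 + z (Y(z) = -4*5 + z = -20 + z)
1/(806226 + Z(Y(1) - m(18))) = 1/(806226 + (-902 - ((-20 + 1) - 1*(-11)))) = 1/(806226 + (-902 - (-19 + 11))) = 1/(806226 + (-902 - 1*(-8))) = 1/(806226 + (-902 + 8)) = 1/(806226 - 894) = 1/805332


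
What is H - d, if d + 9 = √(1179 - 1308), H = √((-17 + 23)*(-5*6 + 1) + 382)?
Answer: 9 + 4*√13 - I*√129 ≈ 23.422 - 11.358*I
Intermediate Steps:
H = 4*√13 (H = √(6*(-30 + 1) + 382) = √(6*(-29) + 382) = √(-174 + 382) = √208 = 4*√13 ≈ 14.422)
d = -9 + I*√129 (d = -9 + √(1179 - 1308) = -9 + √(-129) = -9 + I*√129 ≈ -9.0 + 11.358*I)
H - d = 4*√13 - (-9 + I*√129) = 4*√13 + (9 - I*√129) = 9 + 4*√13 - I*√129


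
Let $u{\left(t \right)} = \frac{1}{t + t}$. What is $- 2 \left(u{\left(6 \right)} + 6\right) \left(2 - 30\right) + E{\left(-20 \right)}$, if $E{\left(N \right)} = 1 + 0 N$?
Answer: $\frac{1025}{3} \approx 341.67$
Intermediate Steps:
$u{\left(t \right)} = \frac{1}{2 t}$
$E{\left(N \right)} = 1$ ($E{\left(N \right)} = 1 + 0 = 1$)
$- 2 \left(u{\left(6 \right)} + 6\right) \left(2 - 30\right) + E{\left(-20 \right)} = - 2 \left(\frac{1}{2 \cdot 6} + 6\right) \left(2 - 30\right) + 1 = - 2 \left(\frac{1}{2} \cdot \frac{1}{6} + 6\right) \left(2 - 30\right) + 1 = - 2 \left(\frac{1}{12} + 6\right) \left(-28\right) + 1 = \left(-2\right) \frac{73}{12} \left(-28\right) + 1 = \left(- \frac{73}{6}\right) \left(-28\right) + 1 = \frac{1022}{3} + 1 = \frac{1025}{3}$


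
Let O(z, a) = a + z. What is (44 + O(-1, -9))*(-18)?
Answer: -612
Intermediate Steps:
(44 + O(-1, -9))*(-18) = (44 + (-9 - 1))*(-18) = (44 - 10)*(-18) = 34*(-18) = -612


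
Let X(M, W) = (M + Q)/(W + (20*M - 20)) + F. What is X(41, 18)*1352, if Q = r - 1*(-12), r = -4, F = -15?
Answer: -8261396/409 ≈ -20199.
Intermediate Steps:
Q = 8 (Q = -4 - 1*(-12) = -4 + 12 = 8)
X(M, W) = -15 + (8 + M)/(-20 + W + 20*M) (X(M, W) = (M + 8)/(W + (20*M - 20)) - 15 = (8 + M)/(W + (-20 + 20*M)) - 15 = (8 + M)/(-20 + W + 20*M) - 15 = -15 + (8 + M)/(-20 + W + 20*M))
X(41, 18)*1352 = ((308 - 299*41 - 15*18)/(-20 + 18 + 20*41))*1352 = ((308 - 12259 - 270)/(-20 + 18 + 820))*1352 = (-12221/818)*1352 = ((1/818)*(-12221))*1352 = -12221/818*1352 = -8261396/409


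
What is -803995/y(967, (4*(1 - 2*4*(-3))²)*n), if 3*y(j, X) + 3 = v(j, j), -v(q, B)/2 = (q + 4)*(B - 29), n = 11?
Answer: 2411985/1821599 ≈ 1.3241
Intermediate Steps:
v(q, B) = -2*(-29 + B)*(4 + q) (v(q, B) = -2*(q + 4)*(B - 29) = -2*(4 + q)*(-29 + B) = -2*(-29 + B)*(4 + q))
y(j, X) = 229/3 - 2*j²/3 + 50*j/3 (y(j, X) = -1 + (232 - 8*j + 58*j - 2*j*j)/3 = -1 + (232 - 8*j + 58*j - 2*j²)/3 = -1 + (232 - 2*j² + 50*j)/3 = -1 + (232/3 - 2*j²/3 + 50*j/3) = 229/3 - 2*j²/3 + 50*j/3)
-803995/y(967, (4*(1 - 2*4*(-3))²)*n) = -803995/(229/3 - ⅔*967² + (50/3)*967) = -803995/(229/3 - ⅔*935089 + 48350/3) = -803995/(229/3 - 1870178/3 + 48350/3) = -803995/(-1821599/3) = -803995*(-3/1821599) = 2411985/1821599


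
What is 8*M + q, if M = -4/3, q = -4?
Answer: -44/3 ≈ -14.667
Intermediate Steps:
M = -4/3 (M = -4*⅓ = -4/3 ≈ -1.3333)
8*M + q = 8*(-4/3) - 4 = -32/3 - 4 = -44/3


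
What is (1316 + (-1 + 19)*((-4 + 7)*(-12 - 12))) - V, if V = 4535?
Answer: -4515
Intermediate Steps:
(1316 + (-1 + 19)*((-4 + 7)*(-12 - 12))) - V = (1316 + (-1 + 19)*((-4 + 7)*(-12 - 12))) - 1*4535 = (1316 + 18*(3*(-24))) - 4535 = (1316 + 18*(-72)) - 4535 = (1316 - 1296) - 4535 = 20 - 4535 = -4515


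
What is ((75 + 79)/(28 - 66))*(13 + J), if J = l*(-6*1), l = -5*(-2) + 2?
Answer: 4543/19 ≈ 239.11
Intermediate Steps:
l = 12 (l = 10 + 2 = 12)
J = -72 (J = 12*(-6*1) = 12*(-6) = -72)
((75 + 79)/(28 - 66))*(13 + J) = ((75 + 79)/(28 - 66))*(13 - 72) = (154/(-38))*(-59) = (154*(-1/38))*(-59) = -77/19*(-59) = 4543/19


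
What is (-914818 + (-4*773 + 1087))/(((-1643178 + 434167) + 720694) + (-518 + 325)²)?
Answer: 916823/451068 ≈ 2.0326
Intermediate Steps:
(-914818 + (-4*773 + 1087))/(((-1643178 + 434167) + 720694) + (-518 + 325)²) = (-914818 + (-3092 + 1087))/((-1209011 + 720694) + (-193)²) = (-914818 - 2005)/(-488317 + 37249) = -916823/(-451068) = -916823*(-1/451068) = 916823/451068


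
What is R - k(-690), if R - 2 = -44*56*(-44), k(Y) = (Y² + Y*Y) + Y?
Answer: -843092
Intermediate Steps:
k(Y) = Y + 2*Y² (k(Y) = (Y² + Y²) + Y = 2*Y² + Y = Y + 2*Y²)
R = 108418 (R = 2 - 44*56*(-44) = 2 - 2464*(-44) = 2 + 108416 = 108418)
R - k(-690) = 108418 - (-690)*(1 + 2*(-690)) = 108418 - (-690)*(1 - 1380) = 108418 - (-690)*(-1379) = 108418 - 1*951510 = 108418 - 951510 = -843092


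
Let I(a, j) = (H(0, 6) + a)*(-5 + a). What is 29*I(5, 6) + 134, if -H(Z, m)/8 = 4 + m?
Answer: 134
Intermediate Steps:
H(Z, m) = -32 - 8*m (H(Z, m) = -8*(4 + m) = -32 - 8*m)
I(a, j) = (-80 + a)*(-5 + a) (I(a, j) = ((-32 - 8*6) + a)*(-5 + a) = ((-32 - 48) + a)*(-5 + a) = (-80 + a)*(-5 + a))
29*I(5, 6) + 134 = 29*(400 + 5² - 85*5) + 134 = 29*(400 + 25 - 425) + 134 = 29*0 + 134 = 0 + 134 = 134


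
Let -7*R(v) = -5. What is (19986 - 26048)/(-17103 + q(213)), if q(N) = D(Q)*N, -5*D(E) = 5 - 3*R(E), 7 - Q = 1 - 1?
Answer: 42434/120573 ≈ 0.35194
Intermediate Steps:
R(v) = 5/7 (R(v) = -⅐*(-5) = 5/7)
Q = 7 (Q = 7 - (1 - 1) = 7 - 1*0 = 7 + 0 = 7)
D(E) = -4/7 (D(E) = -(5 - 3*5/7)/5 = -(5 - 15/7)/5 = -⅕*20/7 = -4/7)
q(N) = -4*N/7
(19986 - 26048)/(-17103 + q(213)) = (19986 - 26048)/(-17103 - 4/7*213) = -6062/(-17103 - 852/7) = -6062/(-120573/7) = -6062*(-7/120573) = 42434/120573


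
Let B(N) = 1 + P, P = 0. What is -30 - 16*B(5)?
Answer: -46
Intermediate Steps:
B(N) = 1 (B(N) = 1 + 0 = 1)
-30 - 16*B(5) = -30 - 16*1 = -30 - 16 = -46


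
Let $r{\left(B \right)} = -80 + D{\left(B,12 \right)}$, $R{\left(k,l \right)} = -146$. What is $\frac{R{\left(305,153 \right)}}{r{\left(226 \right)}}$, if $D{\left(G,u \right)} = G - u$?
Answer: $- \frac{73}{67} \approx -1.0896$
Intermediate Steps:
$r{\left(B \right)} = -92 + B$ ($r{\left(B \right)} = -80 + \left(B - 12\right) = -80 + \left(-12 + B\right) = -92 + B$)
$\frac{R{\left(305,153 \right)}}{r{\left(226 \right)}} = - \frac{146}{-92 + 226} = - \frac{146}{134} = \left(-146\right) \frac{1}{134} = - \frac{73}{67}$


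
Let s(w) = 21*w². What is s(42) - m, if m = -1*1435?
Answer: 38479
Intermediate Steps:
m = -1435
s(42) - m = 21*42² - 1*(-1435) = 21*1764 + 1435 = 37044 + 1435 = 38479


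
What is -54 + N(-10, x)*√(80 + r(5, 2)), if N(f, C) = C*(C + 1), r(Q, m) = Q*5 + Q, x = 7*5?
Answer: -54 + 1260*√110 ≈ 13161.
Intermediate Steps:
x = 35
r(Q, m) = 6*Q (r(Q, m) = 5*Q + Q = 6*Q)
N(f, C) = C*(1 + C)
-54 + N(-10, x)*√(80 + r(5, 2)) = -54 + (35*(1 + 35))*√(80 + 6*5) = -54 + (35*36)*√(80 + 30) = -54 + 1260*√110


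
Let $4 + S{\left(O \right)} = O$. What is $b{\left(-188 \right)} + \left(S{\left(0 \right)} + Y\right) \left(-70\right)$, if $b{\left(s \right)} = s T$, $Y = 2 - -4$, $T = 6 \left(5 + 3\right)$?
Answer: $-9164$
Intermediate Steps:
$T = 48$ ($T = 6 \cdot 8 = 48$)
$S{\left(O \right)} = -4 + O$
$Y = 6$ ($Y = 2 + 4 = 6$)
$b{\left(s \right)} = 48 s$ ($b{\left(s \right)} = s 48 = 48 s$)
$b{\left(-188 \right)} + \left(S{\left(0 \right)} + Y\right) \left(-70\right) = 48 \left(-188\right) + \left(\left(-4 + 0\right) + 6\right) \left(-70\right) = -9024 + \left(-4 + 6\right) \left(-70\right) = -9024 + 2 \left(-70\right) = -9024 - 140 = -9164$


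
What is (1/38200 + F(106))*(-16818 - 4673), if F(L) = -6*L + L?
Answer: 435106764509/38200 ≈ 1.1390e+7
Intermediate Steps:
F(L) = -5*L
(1/38200 + F(106))*(-16818 - 4673) = (1/38200 - 5*106)*(-16818 - 4673) = (1/38200 - 530)*(-21491) = -20245999/38200*(-21491) = 435106764509/38200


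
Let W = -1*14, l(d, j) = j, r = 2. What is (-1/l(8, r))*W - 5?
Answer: 2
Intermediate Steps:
W = -14
(-1/l(8, r))*W - 5 = -1/2*(-14) - 5 = 7 - 5 = 2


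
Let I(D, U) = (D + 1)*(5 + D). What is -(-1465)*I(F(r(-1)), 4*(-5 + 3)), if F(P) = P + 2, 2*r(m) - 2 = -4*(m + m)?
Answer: 140640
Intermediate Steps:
r(m) = 1 - 4*m (r(m) = 1 + (-4*(m + m))/2 = 1 + (-8*m)/2 = 1 - 4*m)
F(P) = 2 + P
I(D, U) = (1 + D)*(5 + D)
-(-1465)*I(F(r(-1)), 4*(-5 + 3)) = -(-1465)*(5 + (2 + (1 - 4*(-1)))² + 6*(2 + (1 - 4*(-1)))) = -(-1465)*(5 + (2 + (1 + 4))² + 6*(2 + (1 + 4))) = -(-1465)*(5 + (2 + 5)² + 6*(2 + 5)) = -(-1465)*(5 + 7² + 6*7) = -(-1465)*(5 + 49 + 42) = -(-1465)*96 = -1*(-140640) = 140640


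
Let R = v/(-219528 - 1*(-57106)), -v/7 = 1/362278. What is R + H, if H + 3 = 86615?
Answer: 728059448939057/8405988188 ≈ 86612.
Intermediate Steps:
v = -1/51754 (v = -7/362278 = -7*1/362278 = -1/51754 ≈ -1.9322e-5)
H = 86612 (H = -3 + 86615 = 86612)
R = 1/8405988188 (R = -1/(51754*(-219528 - 1*(-57106))) = -1/(51754*(-219528 + 57106)) = -1/51754/(-162422) = -1/51754*(-1/162422) = 1/8405988188 ≈ 1.1896e-10)
R + H = 1/8405988188 + 86612 = 728059448939057/8405988188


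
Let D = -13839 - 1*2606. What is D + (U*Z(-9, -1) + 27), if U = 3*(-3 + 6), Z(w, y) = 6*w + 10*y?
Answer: -16994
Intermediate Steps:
U = 9 (U = 3*3 = 9)
D = -16445 (D = -13839 - 2606 = -16445)
D + (U*Z(-9, -1) + 27) = -16445 + (9*(6*(-9) + 10*(-1)) + 27) = -16445 + (9*(-54 - 10) + 27) = -16445 + (9*(-64) + 27) = -16445 + (-576 + 27) = -16445 - 549 = -16994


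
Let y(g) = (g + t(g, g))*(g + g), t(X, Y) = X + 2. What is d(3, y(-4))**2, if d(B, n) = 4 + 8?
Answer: 144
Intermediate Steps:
t(X, Y) = 2 + X
y(g) = 2*g*(2 + 2*g) (y(g) = (g + (2 + g))*(g + g) = (2 + 2*g)*(2*g) = 2*g*(2 + 2*g))
d(B, n) = 12
d(3, y(-4))**2 = 12**2 = 144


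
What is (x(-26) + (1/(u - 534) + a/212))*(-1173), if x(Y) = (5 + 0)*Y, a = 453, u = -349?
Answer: 28076567889/187196 ≈ 1.4998e+5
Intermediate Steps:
x(Y) = 5*Y
(x(-26) + (1/(u - 534) + a/212))*(-1173) = (5*(-26) + (1/(-349 - 534) + 453/212))*(-1173) = (-130 + (1/(-883) + 453*(1/212)))*(-1173) = (-130 + (-1/883 + 453/212))*(-1173) = (-130 + 399787/187196)*(-1173) = -23935693/187196*(-1173) = 28076567889/187196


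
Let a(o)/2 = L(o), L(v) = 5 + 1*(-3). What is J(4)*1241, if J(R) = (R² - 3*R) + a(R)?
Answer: 9928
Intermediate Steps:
L(v) = 2 (L(v) = 5 - 3 = 2)
a(o) = 4 (a(o) = 2*2 = 4)
J(R) = 4 + R² - 3*R (J(R) = (R² - 3*R) + 4 = 4 + R² - 3*R)
J(4)*1241 = (4 + 4² - 3*4)*1241 = (4 + 16 - 12)*1241 = 8*1241 = 9928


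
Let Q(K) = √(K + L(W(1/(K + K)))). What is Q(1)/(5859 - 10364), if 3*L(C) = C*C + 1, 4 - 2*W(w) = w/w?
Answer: -√3/5406 ≈ -0.00032039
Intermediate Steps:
W(w) = 3/2 (W(w) = 2 - w/(2*w) = 2 - ½*1 = 2 - ½ = 3/2)
L(C) = ⅓ + C²/3 (L(C) = (C*C + 1)/3 = (C² + 1)/3 = (1 + C²)/3 = ⅓ + C²/3)
Q(K) = √(13/12 + K) (Q(K) = √(K + (⅓ + (3/2)²/3)) = √(K + (⅓ + (⅓)*(9/4))) = √(K + (⅓ + ¾)) = √(K + 13/12) = √(13/12 + K))
Q(1)/(5859 - 10364) = (√(39 + 36*1)/6)/(5859 - 10364) = (√(39 + 36)/6)/(-4505) = (√75/6)*(-1/4505) = ((5*√3)/6)*(-1/4505) = (5*√3/6)*(-1/4505) = -√3/5406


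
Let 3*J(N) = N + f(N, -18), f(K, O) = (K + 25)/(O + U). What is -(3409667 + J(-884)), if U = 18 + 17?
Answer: -173877130/51 ≈ -3.4094e+6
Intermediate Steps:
U = 35
f(K, O) = (25 + K)/(35 + O) (f(K, O) = (K + 25)/(O + 35) = (25 + K)/(35 + O))
J(N) = 25/51 + 6*N/17 (J(N) = (N + (25 + N)/(35 - 18))/3 = (N + (25 + N)/17)/3 = (N + (25/17 + N/17))/3 = (25/17 + 18*N/17)/3 = 25/51 + 6*N/17)
-(3409667 + J(-884)) = -(3409667 + (25/51 + (6/17)*(-884))) = -(3409667 + (25/51 - 312)) = -(3409667 - 15887/51) = -1*173877130/51 = -173877130/51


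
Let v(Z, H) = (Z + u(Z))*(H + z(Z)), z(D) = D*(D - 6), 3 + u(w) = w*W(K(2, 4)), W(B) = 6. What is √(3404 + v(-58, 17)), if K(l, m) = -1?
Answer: I*√1521757 ≈ 1233.6*I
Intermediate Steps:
u(w) = -3 + 6*w (u(w) = -3 + w*6 = -3 + 6*w)
z(D) = D*(-6 + D)
v(Z, H) = (-3 + 7*Z)*(H + Z*(-6 + Z)) (v(Z, H) = (Z + (-3 + 6*Z))*(H + Z*(-6 + Z)) = (-3 + 7*Z)*(H + Z*(-6 + Z)))
√(3404 + v(-58, 17)) = √(3404 + (-45*(-58)² - 3*17 + 7*(-58)³ + 18*(-58) + 7*17*(-58))) = √(3404 + (-45*3364 - 51 + 7*(-195112) - 1044 - 6902)) = √(3404 + (-151380 - 51 - 1365784 - 1044 - 6902)) = √(3404 - 1525161) = √(-1521757) = I*√1521757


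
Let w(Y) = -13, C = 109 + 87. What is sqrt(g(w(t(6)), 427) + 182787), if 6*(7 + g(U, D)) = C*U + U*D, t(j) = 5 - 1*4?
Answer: sqrt(6531486)/6 ≈ 425.95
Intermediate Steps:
t(j) = 1 (t(j) = 5 - 4 = 1)
C = 196
g(U, D) = -7 + 98*U/3 + D*U/6 (g(U, D) = -7 + (196*U + U*D)/6 = -7 + (196*U + D*U)/6 = -7 + (98*U/3 + D*U/6) = -7 + 98*U/3 + D*U/6)
sqrt(g(w(t(6)), 427) + 182787) = sqrt((-7 + (98/3)*(-13) + (1/6)*427*(-13)) + 182787) = sqrt((-7 - 1274/3 - 5551/6) + 182787) = sqrt(-8141/6 + 182787) = sqrt(1088581/6) = sqrt(6531486)/6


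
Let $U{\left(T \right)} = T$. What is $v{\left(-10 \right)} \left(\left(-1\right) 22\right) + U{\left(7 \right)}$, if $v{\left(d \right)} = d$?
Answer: $227$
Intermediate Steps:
$v{\left(-10 \right)} \left(\left(-1\right) 22\right) + U{\left(7 \right)} = - 10 \left(\left(-1\right) 22\right) + 7 = \left(-10\right) \left(-22\right) + 7 = 220 + 7 = 227$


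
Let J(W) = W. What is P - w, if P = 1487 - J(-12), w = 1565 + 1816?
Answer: -1882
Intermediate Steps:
w = 3381
P = 1499 (P = 1487 - 1*(-12) = 1487 + 12 = 1499)
P - w = 1499 - 1*3381 = 1499 - 3381 = -1882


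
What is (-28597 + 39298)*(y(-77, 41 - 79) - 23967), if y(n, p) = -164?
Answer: -258225831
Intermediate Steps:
(-28597 + 39298)*(y(-77, 41 - 79) - 23967) = (-28597 + 39298)*(-164 - 23967) = 10701*(-24131) = -258225831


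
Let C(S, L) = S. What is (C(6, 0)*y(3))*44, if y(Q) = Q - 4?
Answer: -264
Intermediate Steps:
y(Q) = -4 + Q
(C(6, 0)*y(3))*44 = (6*(-4 + 3))*44 = (6*(-1))*44 = -6*44 = -264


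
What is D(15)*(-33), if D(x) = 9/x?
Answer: -99/5 ≈ -19.800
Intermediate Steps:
D(15)*(-33) = (9/15)*(-33) = (9*(1/15))*(-33) = (⅗)*(-33) = -99/5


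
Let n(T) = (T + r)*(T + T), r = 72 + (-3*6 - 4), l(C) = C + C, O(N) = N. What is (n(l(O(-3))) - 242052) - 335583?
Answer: -578163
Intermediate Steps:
l(C) = 2*C
r = 50 (r = 72 + (-18 - 4) = 72 - 22 = 50)
n(T) = 2*T*(50 + T) (n(T) = (T + 50)*(T + T) = (50 + T)*(2*T) = 2*T*(50 + T))
(n(l(O(-3))) - 242052) - 335583 = (2*(2*(-3))*(50 + 2*(-3)) - 242052) - 335583 = (2*(-6)*(50 - 6) - 242052) - 335583 = (2*(-6)*44 - 242052) - 335583 = (-528 - 242052) - 335583 = -242580 - 335583 = -578163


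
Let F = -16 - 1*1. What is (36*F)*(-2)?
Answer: 1224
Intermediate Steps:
F = -17 (F = -16 - 1 = -17)
(36*F)*(-2) = (36*(-17))*(-2) = -612*(-2) = 1224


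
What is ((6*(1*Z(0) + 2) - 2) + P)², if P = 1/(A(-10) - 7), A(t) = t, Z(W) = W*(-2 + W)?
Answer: 28561/289 ≈ 98.827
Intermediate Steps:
P = -1/17 (P = 1/(-10 - 7) = 1/(-17) = -1/17 ≈ -0.058824)
((6*(1*Z(0) + 2) - 2) + P)² = ((6*(1*(0*(-2 + 0)) + 2) - 2) - 1/17)² = ((6*(1*(0*(-2)) + 2) - 2) - 1/17)² = ((6*(1*0 + 2) - 2) - 1/17)² = ((6*(0 + 2) - 2) - 1/17)² = ((6*2 - 2) - 1/17)² = ((12 - 2) - 1/17)² = (10 - 1/17)² = (169/17)² = 28561/289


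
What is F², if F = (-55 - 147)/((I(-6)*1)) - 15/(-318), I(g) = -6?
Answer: 114939841/101124 ≈ 1136.6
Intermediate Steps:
F = 10721/318 (F = (-55 - 147)/((-6*1)) - 15/(-318) = -202/(-6) - 15*(-1/318) = -202*(-⅙) + 5/106 = 101/3 + 5/106 = 10721/318 ≈ 33.714)
F² = (10721/318)² = 114939841/101124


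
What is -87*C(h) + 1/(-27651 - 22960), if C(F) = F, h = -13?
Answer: 57241040/50611 ≈ 1131.0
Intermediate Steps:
-87*C(h) + 1/(-27651 - 22960) = -87*(-13) + 1/(-27651 - 22960) = 1131 + 1/(-50611) = 1131 - 1/50611 = 57241040/50611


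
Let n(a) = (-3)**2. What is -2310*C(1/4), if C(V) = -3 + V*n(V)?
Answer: 3465/2 ≈ 1732.5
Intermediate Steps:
n(a) = 9
C(V) = -3 + 9*V (C(V) = -3 + V*9 = -3 + 9*V)
-2310*C(1/4) = -2310*(-3 + 9/4) = -2310*(-3/4) = 3465/2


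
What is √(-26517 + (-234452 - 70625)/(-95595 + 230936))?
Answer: I*√485758118039534/135341 ≈ 162.85*I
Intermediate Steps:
√(-26517 + (-234452 - 70625)/(-95595 + 230936)) = √(-26517 - 305077/135341) = √(-3589142374/135341) = I*√485758118039534/135341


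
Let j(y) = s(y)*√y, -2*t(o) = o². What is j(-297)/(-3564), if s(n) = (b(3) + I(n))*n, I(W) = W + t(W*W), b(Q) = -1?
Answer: -7780828277*I*√33/8 ≈ -5.5872e+9*I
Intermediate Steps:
t(o) = -o²/2
I(W) = W - W⁴/2
s(n) = n*(-1 + n - n⁴/2) (s(n) = (-1 + (n - n⁴/2))*n = (-1 + n - n⁴/2)*n = n*(-1 + n - n⁴/2))
j(y) = y^(3/2)*(-1 + y - y⁴/2) (j(y) = (y*(-1 + y - y⁴/2))*√y = y^(3/2)*(-1 + y - y⁴/2))
j(-297)/(-3564) = ((-297)^(3/2)*(-1 - 297 - ½*(-297)⁴))/(-3564) = ((-891*I*√33)*(-1 - 297 - ½*7780827681))*(-1/3564) = ((-891*I*√33)*(-1 - 297 - 7780827681/2))*(-1/3564) = (-891*I*√33*(-7780828277/2))*(-1/3564) = (6932717994807*I*√33/2)*(-1/3564) = -7780828277*I*√33/8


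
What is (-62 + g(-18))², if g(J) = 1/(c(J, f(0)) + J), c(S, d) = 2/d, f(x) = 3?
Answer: 10413529/2704 ≈ 3851.2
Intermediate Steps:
g(J) = 1/(⅔ + J) (g(J) = 1/(2/3 + J) = 1/(2*(⅓) + J) = 1/(⅔ + J))
(-62 + g(-18))² = (-62 + 3/(2 + 3*(-18)))² = (-62 + 3/(2 - 54))² = (-62 + 3/(-52))² = (-62 + 3*(-1/52))² = (-62 - 3/52)² = (-3227/52)² = 10413529/2704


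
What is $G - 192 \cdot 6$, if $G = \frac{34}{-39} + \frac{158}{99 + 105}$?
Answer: $- \frac{509227}{442} \approx -1152.1$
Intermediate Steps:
$G = - \frac{43}{442}$ ($G = 34 \left(- \frac{1}{39}\right) + \frac{158}{204} = - \frac{34}{39} + 158 \cdot \frac{1}{204} = - \frac{34}{39} + \frac{79}{102} = - \frac{43}{442} \approx -0.097285$)
$G - 192 \cdot 6 = - \frac{43}{442} - 192 \cdot 6 = - \frac{43}{442} - 1152 = - \frac{509227}{442}$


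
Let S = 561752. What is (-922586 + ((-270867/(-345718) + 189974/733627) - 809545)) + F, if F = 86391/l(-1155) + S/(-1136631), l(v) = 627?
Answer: -104354007071790666543885121/60250836538994254494 ≈ -1.7320e+6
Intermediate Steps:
F = 32614156739/237555879 (F = 86391/627 + 561752/(-1136631) = 86391*(1/627) + 561752*(-1/1136631) = 28797/209 - 561752/1136631 = 32614156739/237555879 ≈ 137.29)
(-922586 + ((-270867/(-345718) + 189974/733627) - 809545)) + F = (-922586 + ((-270867/(-345718) + 189974/733627) - 809545)) + 32614156739/237555879 = (-922586 + ((-270867*(-1/345718) + 189974*(1/733627)) - 809545)) + 32614156739/237555879 = (-922586 + ((270867/345718 + 189974/733627) - 809545)) + 32614156739/237555879 = (-922586 + (264392775941/253628059186 - 809545)) + 32614156739/237555879 = (-922586 - 205323062780954429/253628059186) + 32614156739/237555879 = -439316759393129425/253628059186 + 32614156739/237555879 = -104354007071790666543885121/60250836538994254494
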